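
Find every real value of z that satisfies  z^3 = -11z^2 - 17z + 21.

z = -8.7958 or z = -3 or z = 0.7958

Rearrange: z^3 + 11z^2 + 17z - 21 = 0.
Possible rational roots are divisors of -21. Testing z = -3 gives 0, so (z + 3) is a factor.
Divide: z^3 + 11z^2 + 17z - 21 = (z + 3)(z^2 + 8z - 7).
Apply the quadratic formula to z^2 + 8z - 7 = 0: z = (-8 +/- sqrt(92))/2, i.e. z ~= 0.7958 or z ~= -8.7958.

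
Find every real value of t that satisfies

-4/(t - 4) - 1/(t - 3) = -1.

t = 3.1716 or t = 8.8284

Multiply both sides by (t - 4)(t - 3):
-4(t - 3) - (t - 4) = -(t - 4)(t - 3).
Expand and collect terms: -t^2 + 12t - 28 = 0.
By the quadratic formula, t = (-12 +/- sqrt(32)) / -2, so t ~= 3.1716 or t ~= 8.8284.
Neither value makes a denominator zero (t != 4, t != 3), so both are valid.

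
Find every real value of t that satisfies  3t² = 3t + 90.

Bring every term to one side: 3t² - 3t - 90 = 0.
Factor: 3(t + 5)(t - 6) = 0.
So t = -5 or t = 6.

t = -5 or t = 6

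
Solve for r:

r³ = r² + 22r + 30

Rearrange: r³ - r² - 22r - 30 = 0.
Possible rational roots are divisors of -30. Testing r = -3 gives 0, so (r + 3) is a factor.
Divide: r³ - r² - 22r - 30 = (r + 3)(r² - 4r - 10).
Apply the quadratic formula to r² - 4r - 10 = 0: r = (4 ± √56)/2, i.e. r ≈ 5.7417 or r ≈ -1.7417.

r = -3 or r = -1.7417 or r = 5.7417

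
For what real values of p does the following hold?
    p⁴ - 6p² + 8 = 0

p = -2 or p = -1.4142 or p = 1.4142 or p = 2

Let u = p². The equation becomes u² - 6u + 8 = 0.
Factor: (u - 4)(u - 2) = 0, so u = 4 or u = 2.
p² = 4 gives p = ±2.
p² = 2 gives p = ±√(2) ≈ ±1.4142.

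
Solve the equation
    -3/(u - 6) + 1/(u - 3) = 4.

u = 3.3486 or u = 5.1514

Multiply both sides by (u - 6)(u - 3):
-3(u - 3) + (u - 6) = 4(u - 6)(u - 3).
Expand and collect terms: 4u² - 34u + 69 = 0.
By the quadratic formula, u = (34 ± √52) / 8, so u ≈ 5.1514 or u ≈ 3.3486.
Neither value makes a denominator zero (u ≠ 6, u ≠ 3), so both are valid.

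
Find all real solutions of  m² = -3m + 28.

Bring every term to one side: m² + 3m - 28 = 0.
Factor: (m - 4)(m + 7) = 0.
So m = 4 or m = -7.

m = -7 or m = 4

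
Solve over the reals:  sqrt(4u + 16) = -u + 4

u = 0

Square both sides: 4u + 16 = (-u + 4)^2.
Expand and rearrange: u^2 - 12u = 0.
Solving gives u = 12 or u = 0.
Check each candidate in the original equation:
  u = 12: sqrt(64) = 8, while -u + 4 = -8 — extraneous.
  u = 0: sqrt(16) = 4, while -u + 4 = 4 — valid.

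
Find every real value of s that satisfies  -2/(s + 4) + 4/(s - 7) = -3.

Multiply both sides by (s + 4)(s - 7):
-2(s - 7) + 4(s + 4) = -3(s + 4)(s - 7).
Expand and collect terms: -3s^2 + 7s + 54 = 0.
By the quadratic formula, s = (-7 +/- sqrt(697)) / -6, so s ~= -3.2335 or s ~= 5.5668.
Neither value makes a denominator zero (s != -4, s != 7), so both are valid.

s = -3.2335 or s = 5.5668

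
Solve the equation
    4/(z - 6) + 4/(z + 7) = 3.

Multiply both sides by (z - 6)(z + 7):
4(z + 7) + 4(z - 6) = 3(z - 6)(z + 7).
Expand and collect terms: 3z² - 5z - 130 = 0.
By the quadratic formula, z = (5 ± √1585) / 6, so z ≈ 7.4687 or z ≈ -5.802.
Neither value makes a denominator zero (z ≠ 6, z ≠ -7), so both are valid.

z = -5.802 or z = 7.4687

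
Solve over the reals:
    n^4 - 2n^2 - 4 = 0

n = -1.7989 or n = 1.7989

Let u = n^2. The equation becomes u^2 - 2u - 4 = 0.
By the quadratic formula, u = 1 + sqrt(5) or u = 1 - sqrt(5).
n^2 = 1 + sqrt(5) gives n = +/-sqrt(1 + sqrt(5)) ~= +/-1.7989.
n^2 = 1 - sqrt(5) < 0 has no real solution.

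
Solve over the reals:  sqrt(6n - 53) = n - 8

n = 9 or n = 13

Square both sides: 6n - 53 = (n - 8)^2.
Expand and rearrange: n^2 - 22n + 117 = 0.
Solving gives n = 13 or n = 9.
Check each candidate in the original equation:
  n = 13: sqrt(25) = 5, while n - 8 = 5 — valid.
  n = 9: sqrt(1) = 1, while n - 8 = 1 — valid.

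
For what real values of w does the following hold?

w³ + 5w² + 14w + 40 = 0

w = -4

Possible rational roots are divisors of 40. Testing w = -4 gives 0, so (w + 4) is a factor.
Divide: w³ + 5w² + 14w + 40 = (w + 4)(w² + w + 10).
The quadratic w² + w + 10 has discriminant -39 < 0, so no further real roots.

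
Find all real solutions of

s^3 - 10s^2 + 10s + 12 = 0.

s = -0.6904 or s = 2 or s = 8.6904

Possible rational roots are divisors of 12. Testing s = 2 gives 0, so (s - 2) is a factor.
Divide: s^3 - 10s^2 + 10s + 12 = (s - 2)(s^2 - 8s - 6).
Apply the quadratic formula to s^2 - 8s - 6 = 0: s = (8 +/- sqrt(88))/2, i.e. s ~= 8.6904 or s ~= -0.6904.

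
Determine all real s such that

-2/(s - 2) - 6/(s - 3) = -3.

s = 2.1919 or s = 5.4748

Multiply both sides by (s - 2)(s - 3):
-2(s - 3) - 6(s - 2) = -3(s - 2)(s - 3).
Expand and collect terms: -3s^2 + 23s - 36 = 0.
By the quadratic formula, s = (-23 +/- sqrt(97)) / -6, so s ~= 2.1919 or s ~= 5.4748.
Neither value makes a denominator zero (s != 2, s != 3), so both are valid.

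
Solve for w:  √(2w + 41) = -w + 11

w = 4

Square both sides: 2w + 41 = (-w + 11)².
Expand and rearrange: w² - 24w + 80 = 0.
Solving gives w = 20 or w = 4.
Check each candidate in the original equation:
  w = 20: √(81) = 9, while -w + 11 = -9 — extraneous.
  w = 4: √(49) = 7, while -w + 11 = 7 — valid.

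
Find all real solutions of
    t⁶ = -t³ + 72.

Let u = t³. The equation becomes u² + u - 72 = 0.
Factor: (u + 9)(u - 8) = 0, so u = -9 or u = 8.
t³ = -9 gives t = -∛(9) ≈ -2.0801.
t³ = 8 gives t = 2.

t = -2.0801 or t = 2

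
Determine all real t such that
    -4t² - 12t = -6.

Rearrange to standard form: -4t² - 12t + 6 = 0.
Discriminant: (-12)² − 4·(-4)·6 = 240.
Quadratic formula: t = (12 ± √240) / (-8).
So t = -√(15)/2 - 3/2 ≈ -3.4365 or t = -3/2 + √(15)/2 ≈ 0.4365.

t = -3.4365 or t = 0.4365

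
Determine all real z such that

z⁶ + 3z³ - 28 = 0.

Let u = z³. The equation becomes u² + 3u - 28 = 0.
Factor: (u - 4)(u + 7) = 0, so u = 4 or u = -7.
z³ = 4 gives z = ∛(4) ≈ 1.5874.
z³ = -7 gives z = -∛(7) ≈ -1.9129.

z = -1.9129 or z = 1.5874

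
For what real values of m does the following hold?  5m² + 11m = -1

m = -2.105 or m = -0.095

Rearrange to standard form: 5m² + 11m + 1 = 0.
Discriminant: (11)² − 4·5·1 = 101.
Quadratic formula: m = (-11 ± √101) / 10.
So m = -11/10 + √(101)/10 ≈ -0.095 or m = -11/10 - √(101)/10 ≈ -2.105.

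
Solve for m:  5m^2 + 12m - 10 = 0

Discriminant: (12)^2 - 4*5*(-10) = 344.
Quadratic formula: m = (-12 +/- sqrt(344)) / 10.
So m = -6/5 + sqrt(86)/5 ~= 0.6547 or m = -sqrt(86)/5 - 6/5 ~= -3.0547.

m = -3.0547 or m = 0.6547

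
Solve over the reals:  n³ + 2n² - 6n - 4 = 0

n = -3.4142 or n = -0.5858 or n = 2

Possible rational roots are divisors of -4. Testing n = 2 gives 0, so (n - 2) is a factor.
Divide: n³ + 2n² - 6n - 4 = (n - 2)(n² + 4n + 2).
Apply the quadratic formula to n² + 4n + 2 = 0: n = (-4 ± √8)/2, i.e. n ≈ -0.5858 or n ≈ -3.4142.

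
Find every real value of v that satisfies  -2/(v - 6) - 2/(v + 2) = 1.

Multiply both sides by (v - 6)(v + 2):
-2(v + 2) - 2(v - 6) = (v - 6)(v + 2).
Expand and collect terms: v^2 - 20 = 0.
By the quadratic formula, v = (0 +/- sqrt(80)) / 2, so v ~= 4.4721 or v ~= -4.4721.
Neither value makes a denominator zero (v != 6, v != -2), so both are valid.

v = -4.4721 or v = 4.4721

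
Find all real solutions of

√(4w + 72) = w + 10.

w = -2

Square both sides: 4w + 72 = (w + 10)².
Expand and rearrange: w² + 16w + 28 = 0.
Solving gives w = -2 or w = -14.
Check each candidate in the original equation:
  w = -2: √(64) = 8, while w + 10 = 8 — valid.
  w = -14: √(16) = 4, while w + 10 = -4 — extraneous.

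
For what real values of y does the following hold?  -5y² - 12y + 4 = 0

Discriminant: (-12)² − 4·(-5)·4 = 224.
Quadratic formula: y = (12 ± √224) / (-10).
So y = -2·√(14)/5 - 6/5 ≈ -2.6967 or y = -6/5 + 2·√(14)/5 ≈ 0.2967.

y = -2.6967 or y = 0.2967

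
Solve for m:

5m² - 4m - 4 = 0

Discriminant: (-4)² − 4·5·(-4) = 96.
Quadratic formula: m = (4 ± √96) / 10.
So m = 2/5 + 2·√(6)/5 ≈ 1.3798 or m = 2/5 - 2·√(6)/5 ≈ -0.5798.

m = -0.5798 or m = 1.3798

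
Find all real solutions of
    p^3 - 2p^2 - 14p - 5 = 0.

Possible rational roots are divisors of -5. Testing p = 5 gives 0, so (p - 5) is a factor.
Divide: p^3 - 2p^2 - 14p - 5 = (p - 5)(p^2 + 3p + 1).
Apply the quadratic formula to p^2 + 3p + 1 = 0: p = (-3 +/- sqrt(5))/2, i.e. p ~= -0.382 or p ~= -2.618.

p = -2.618 or p = -0.382 or p = 5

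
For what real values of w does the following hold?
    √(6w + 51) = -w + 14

w = 5

Square both sides: 6w + 51 = (-w + 14)².
Expand and rearrange: w² - 34w + 145 = 0.
Solving gives w = 29 or w = 5.
Check each candidate in the original equation:
  w = 29: √(225) = 15, while -w + 14 = -15 — extraneous.
  w = 5: √(81) = 9, while -w + 14 = 9 — valid.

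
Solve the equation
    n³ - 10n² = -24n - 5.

Rearrange: n³ - 10n² + 24n + 5 = 0.
Possible rational roots are divisors of 5. Testing n = 5 gives 0, so (n - 5) is a factor.
Divide: n³ - 10n² + 24n + 5 = (n - 5)(n² - 5n - 1).
Apply the quadratic formula to n² - 5n - 1 = 0: n = (5 ± √29)/2, i.e. n ≈ 5.1926 or n ≈ -0.1926.

n = -0.1926 or n = 5 or n = 5.1926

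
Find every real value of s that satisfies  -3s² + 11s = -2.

Rearrange to standard form: -3s² + 11s + 2 = 0.
Discriminant: (11)² − 4·(-3)·2 = 145.
Quadratic formula: s = (-11 ± √145) / (-6).
So s = 11/6 - √(145)/6 ≈ -0.1736 or s = 11/6 + √(145)/6 ≈ 3.8403.

s = -0.1736 or s = 3.8403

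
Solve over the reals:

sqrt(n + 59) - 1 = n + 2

Isolate the radical: sqrt(n + 59) = n + 3.
Square both sides: n + 59 = (n + 3)^2.
Expand and rearrange: n^2 + 5n - 50 = 0.
Solving gives n = 5 or n = -10.
Check each candidate in the original equation:
  n = 5: sqrt(64) = 8, while n + 3 = 8 — valid.
  n = -10: sqrt(49) = 7, while n + 3 = -7 — extraneous.

n = 5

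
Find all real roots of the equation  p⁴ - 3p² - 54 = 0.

p = -3 or p = 3

Let u = p². The equation becomes u² - 3u - 54 = 0.
Factor: (u + 6)(u - 9) = 0, so u = -6 or u = 9.
p² = -6 < 0 has no real solution.
p² = 9 gives p = ±3.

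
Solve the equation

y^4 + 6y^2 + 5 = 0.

No real solutions.

Let u = y^2. The equation becomes u^2 + 6u + 5 = 0.
Factor: (u + 1)(u + 5) = 0, so u = -1 or u = -5.
y^2 = -1 < 0 has no real solution.
y^2 = -5 < 0 has no real solution.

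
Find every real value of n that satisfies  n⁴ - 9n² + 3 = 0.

n = -2.9417 or n = -0.5888 or n = 0.5888 or n = 2.9417

Let u = n². The equation becomes u² - 9u + 3 = 0.
By the quadratic formula, u = √(69)/2 + 9/2 or u = 9/2 - √(69)/2.
n² = √(69)/2 + 9/2 gives n = ±√(√(69)/2 + 9/2) ≈ ±2.9417.
n² = 9/2 - √(69)/2 gives n = ±√(9/2 - √(69)/2) ≈ ±0.5888.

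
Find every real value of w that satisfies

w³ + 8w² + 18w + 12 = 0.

w = -4.7321 or w = -2 or w = -1.2679

Possible rational roots are divisors of 12. Testing w = -2 gives 0, so (w + 2) is a factor.
Divide: w³ + 8w² + 18w + 12 = (w + 2)(w² + 6w + 6).
Apply the quadratic formula to w² + 6w + 6 = 0: w = (-6 ± √12)/2, i.e. w ≈ -1.2679 or w ≈ -4.7321.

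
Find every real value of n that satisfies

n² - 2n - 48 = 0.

Factor: (n - 8)(n + 6) = 0.
So n = 8 or n = -6.

n = -6 or n = 8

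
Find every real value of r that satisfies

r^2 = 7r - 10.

r = 2 or r = 5

Bring every term to one side: r^2 - 7r + 10 = 0.
Factor: (r - 2)(r - 5) = 0.
So r = 2 or r = 5.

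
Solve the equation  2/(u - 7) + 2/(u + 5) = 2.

Multiply both sides by (u - 7)(u + 5):
2(u + 5) + 2(u - 7) = 2(u - 7)(u + 5).
Expand and collect terms: 2u^2 - 8u - 66 = 0.
By the quadratic formula, u = (8 +/- sqrt(592)) / 4, so u ~= 8.0828 or u ~= -4.0828.
Neither value makes a denominator zero (u != 7, u != -5), so both are valid.

u = -4.0828 or u = 8.0828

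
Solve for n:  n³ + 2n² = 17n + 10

n = -5 or n = -0.5616 or n = 3.5616

Rearrange: n³ + 2n² - 17n - 10 = 0.
Possible rational roots are divisors of -10. Testing n = -5 gives 0, so (n + 5) is a factor.
Divide: n³ + 2n² - 17n - 10 = (n + 5)(n² - 3n - 2).
Apply the quadratic formula to n² - 3n - 2 = 0: n = (3 ± √17)/2, i.e. n ≈ 3.5616 or n ≈ -0.5616.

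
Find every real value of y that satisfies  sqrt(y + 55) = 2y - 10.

Square both sides: y + 55 = (2y - 10)^2.
Expand and rearrange: 4y^2 - 41y + 45 = 0.
Solving gives y = 9 or y = 1.25.
Check each candidate in the original equation:
  y = 9: sqrt(64) = 8, while 2y - 10 = 8 — valid.
  y = 1.25: sqrt(56.25) = 7.5, while 2y - 10 = -7.5 — extraneous.

y = 9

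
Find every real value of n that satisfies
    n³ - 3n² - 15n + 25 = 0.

Possible rational roots are divisors of 25. Testing n = 5 gives 0, so (n - 5) is a factor.
Divide: n³ - 3n² - 15n + 25 = (n - 5)(n² + 2n - 5).
Apply the quadratic formula to n² + 2n - 5 = 0: n = (-2 ± √24)/2, i.e. n ≈ 1.4495 or n ≈ -3.4495.

n = -3.4495 or n = 1.4495 or n = 5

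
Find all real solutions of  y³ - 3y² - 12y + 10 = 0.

Possible rational roots are divisors of 10. Testing y = 5 gives 0, so (y - 5) is a factor.
Divide: y³ - 3y² - 12y + 10 = (y - 5)(y² + 2y - 2).
Apply the quadratic formula to y² + 2y - 2 = 0: y = (-2 ± √12)/2, i.e. y ≈ 0.7321 or y ≈ -2.7321.

y = -2.7321 or y = 0.7321 or y = 5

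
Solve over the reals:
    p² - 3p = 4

p = -1 or p = 4

Bring every term to one side: p² - 3p - 4 = 0.
Factor: (p + 1)(p - 4) = 0.
So p = -1 or p = 4.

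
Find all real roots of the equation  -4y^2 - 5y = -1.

y = -1.4254 or y = 0.1754

Rearrange to standard form: -4y^2 - 5y + 1 = 0.
Discriminant: (-5)^2 - 4*(-4)*1 = 41.
Quadratic formula: y = (5 +/- sqrt(41)) / (-8).
So y = -sqrt(41)/8 - 5/8 ~= -1.4254 or y = -5/8 + sqrt(41)/8 ~= 0.1754.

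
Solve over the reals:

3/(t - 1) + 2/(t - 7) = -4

t = 0.1906 or t = 6.5594

Multiply both sides by (t - 1)(t - 7):
3(t - 7) + 2(t - 1) = -4(t - 1)(t - 7).
Expand and collect terms: -4t² + 27t - 5 = 0.
By the quadratic formula, t = (-27 ± √649) / -8, so t ≈ 0.1906 or t ≈ 6.5594.
Neither value makes a denominator zero (t ≠ 1, t ≠ 7), so both are valid.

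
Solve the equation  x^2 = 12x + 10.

x = -0.7823 or x = 12.7823

Rearrange to standard form: x^2 - 12x - 10 = 0.
Discriminant: (-12)^2 - 4*1*(-10) = 184.
Quadratic formula: x = (12 +/- sqrt(184)) / 2.
So x = 6 + sqrt(46) ~= 12.7823 or x = 6 - sqrt(46) ~= -0.7823.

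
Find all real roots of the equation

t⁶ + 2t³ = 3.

Let u = t³. The equation becomes u² + 2u - 3 = 0.
Factor: (u + 3)(u - 1) = 0, so u = -3 or u = 1.
t³ = -3 gives t = -∛(3) ≈ -1.4422.
t³ = 1 gives t = 1.

t = -1.4422 or t = 1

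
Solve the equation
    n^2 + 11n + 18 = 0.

Factor: (n + 9)(n + 2) = 0.
So n = -9 or n = -2.

n = -9 or n = -2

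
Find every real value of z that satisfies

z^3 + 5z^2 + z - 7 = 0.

z = -4.4142 or z = -1.5858 or z = 1

Possible rational roots are divisors of -7. Testing z = 1 gives 0, so (z - 1) is a factor.
Divide: z^3 + 5z^2 + z - 7 = (z - 1)(z^2 + 6z + 7).
Apply the quadratic formula to z^2 + 6z + 7 = 0: z = (-6 +/- sqrt(8))/2, i.e. z ~= -1.5858 or z ~= -4.4142.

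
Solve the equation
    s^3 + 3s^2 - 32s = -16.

Rearrange: s^3 + 3s^2 - 32s + 16 = 0.
Possible rational roots are divisors of 16. Testing s = 4 gives 0, so (s - 4) is a factor.
Divide: s^3 + 3s^2 - 32s + 16 = (s - 4)(s^2 + 7s - 4).
Apply the quadratic formula to s^2 + 7s - 4 = 0: s = (-7 +/- sqrt(65))/2, i.e. s ~= 0.5311 or s ~= -7.5311.

s = -7.5311 or s = 0.5311 or s = 4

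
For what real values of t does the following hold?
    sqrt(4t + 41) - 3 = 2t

Isolate the radical: sqrt(4t + 41) = 2t + 3.
Square both sides: 4t + 41 = (2t + 3)^2.
Expand and rearrange: 4t^2 + 8t - 32 = 0.
Solving gives t = 2 or t = -4.
Check each candidate in the original equation:
  t = 2: sqrt(49) = 7, while 2t + 3 = 7 — valid.
  t = -4: sqrt(25) = 5, while 2t + 3 = -5 — extraneous.

t = 2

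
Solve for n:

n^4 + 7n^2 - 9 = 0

Let u = n^2. The equation becomes u^2 + 7u - 9 = 0.
By the quadratic formula, u = -7/2 + sqrt(85)/2 or u = -sqrt(85)/2 - 7/2.
n^2 = -7/2 + sqrt(85)/2 gives n = +/-sqrt(-7/2 + sqrt(85)/2) ~= +/-1.0535.
n^2 = -sqrt(85)/2 - 7/2 < 0 has no real solution.

n = -1.0535 or n = 1.0535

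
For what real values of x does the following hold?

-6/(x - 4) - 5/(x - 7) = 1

x = -5.831 or x = 5.831

Multiply both sides by (x - 4)(x - 7):
-6(x - 7) - 5(x - 4) = (x - 4)(x - 7).
Expand and collect terms: x² - 34 = 0.
By the quadratic formula, x = (0 ± √136) / 2, so x ≈ 5.831 or x ≈ -5.831.
Neither value makes a denominator zero (x ≠ 4, x ≠ 7), so both are valid.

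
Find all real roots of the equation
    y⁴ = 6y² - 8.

y = -2 or y = -1.4142 or y = 1.4142 or y = 2

Let u = y². The equation becomes u² - 6u + 8 = 0.
Factor: (u - 2)(u - 4) = 0, so u = 2 or u = 4.
y² = 2 gives y = ±√(2) ≈ ±1.4142.
y² = 4 gives y = ±2.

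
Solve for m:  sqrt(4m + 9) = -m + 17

Square both sides: 4m + 9 = (-m + 17)^2.
Expand and rearrange: m^2 - 38m + 280 = 0.
Solving gives m = 28 or m = 10.
Check each candidate in the original equation:
  m = 28: sqrt(121) = 11, while -m + 17 = -11 — extraneous.
  m = 10: sqrt(49) = 7, while -m + 17 = 7 — valid.

m = 10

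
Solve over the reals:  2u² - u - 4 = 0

Discriminant: (-1)² − 4·2·(-4) = 33.
Quadratic formula: u = (1 ± √33) / 4.
So u = 1/4 + √(33)/4 ≈ 1.6861 or u = 1/4 - √(33)/4 ≈ -1.1861.

u = -1.1861 or u = 1.6861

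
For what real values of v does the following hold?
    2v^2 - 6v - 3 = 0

v = -0.4365 or v = 3.4365

Discriminant: (-6)^2 - 4*2*(-3) = 60.
Quadratic formula: v = (6 +/- sqrt(60)) / 4.
So v = 3/2 + sqrt(15)/2 ~= 3.4365 or v = 3/2 - sqrt(15)/2 ~= -0.4365.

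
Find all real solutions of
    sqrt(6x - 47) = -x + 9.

Square both sides: 6x - 47 = (-x + 9)^2.
Expand and rearrange: x^2 - 24x + 128 = 0.
Solving gives x = 16 or x = 8.
Check each candidate in the original equation:
  x = 16: sqrt(49) = 7, while -x + 9 = -7 — extraneous.
  x = 8: sqrt(1) = 1, while -x + 9 = 1 — valid.

x = 8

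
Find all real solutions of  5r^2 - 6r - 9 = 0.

Discriminant: (-6)^2 - 4*5*(-9) = 216.
Quadratic formula: r = (6 +/- sqrt(216)) / 10.
So r = 3/5 + 3*sqrt(6)/5 ~= 2.0697 or r = 3/5 - 3*sqrt(6)/5 ~= -0.8697.

r = -0.8697 or r = 2.0697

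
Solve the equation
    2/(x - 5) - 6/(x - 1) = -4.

x = 3 or x = 4

Multiply both sides by (x - 5)(x - 1):
2(x - 1) - 6(x - 5) = -4(x - 5)(x - 1).
Expand and collect terms: -4x^2 + 28x - 48 = 0.
Factor or apply the quadratic formula: x = 3 or x = 4.
Neither value makes a denominator zero (x != 5, x != 1), so both are valid.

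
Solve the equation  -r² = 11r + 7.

r = -10.3218 or r = -0.6782

Rearrange to standard form: -r² - 11r - 7 = 0.
Discriminant: (-11)² − 4·(-1)·(-7) = 93.
Quadratic formula: r = (11 ± √93) / (-2).
So r = -11/2 - √(93)/2 ≈ -10.3218 or r = -11/2 + √(93)/2 ≈ -0.6782.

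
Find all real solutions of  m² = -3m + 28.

Bring every term to one side: m² + 3m - 28 = 0.
Factor: (m + 7)(m - 4) = 0.
So m = -7 or m = 4.

m = -7 or m = 4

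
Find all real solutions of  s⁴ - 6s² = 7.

s = -2.6458 or s = 2.6458

Let u = s². The equation becomes u² - 6u - 7 = 0.
Factor: (u + 1)(u - 7) = 0, so u = -1 or u = 7.
s² = -1 < 0 has no real solution.
s² = 7 gives s = ±√(7) ≈ ±2.6458.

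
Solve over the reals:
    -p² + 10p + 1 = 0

Discriminant: (10)² − 4·(-1)·1 = 104.
Quadratic formula: p = (-10 ± √104) / (-2).
So p = 5 - √(26) ≈ -0.099 or p = 5 + √(26) ≈ 10.099.

p = -0.099 or p = 10.099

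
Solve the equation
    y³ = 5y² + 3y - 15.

Rearrange: y³ - 5y² - 3y + 15 = 0.
Possible rational roots are divisors of 15. Testing y = 5 gives 0, so (y - 5) is a factor.
Divide: y³ - 5y² - 3y + 15 = (y - 5)(y² - 3).
Apply the quadratic formula to y² - 3 = 0: y = (0 ± √12)/2, i.e. y ≈ 1.7321 or y ≈ -1.7321.

y = -1.7321 or y = 1.7321 or y = 5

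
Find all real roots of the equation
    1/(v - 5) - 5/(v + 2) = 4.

Multiply both sides by (v - 5)(v + 2):
(v + 2) - 5(v - 5) = 4(v - 5)(v + 2).
Expand and collect terms: 4v² - 8v - 67 = 0.
By the quadratic formula, v = (8 ± √1136) / 8, so v ≈ 5.2131 or v ≈ -3.2131.
Neither value makes a denominator zero (v ≠ 5, v ≠ -2), so both are valid.

v = -3.2131 or v = 5.2131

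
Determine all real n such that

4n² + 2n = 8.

Rearrange to standard form: 4n² + 2n - 8 = 0.
Discriminant: (2)² − 4·4·(-8) = 132.
Quadratic formula: n = (-2 ± √132) / 8.
So n = -1/4 + √(33)/4 ≈ 1.1861 or n = -√(33)/4 - 1/4 ≈ -1.6861.

n = -1.6861 or n = 1.1861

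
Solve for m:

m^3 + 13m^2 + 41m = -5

Rearrange: m^3 + 13m^2 + 41m + 5 = 0.
Possible rational roots are divisors of 5. Testing m = -5 gives 0, so (m + 5) is a factor.
Divide: m^3 + 13m^2 + 41m + 5 = (m + 5)(m^2 + 8m + 1).
Apply the quadratic formula to m^2 + 8m + 1 = 0: m = (-8 +/- sqrt(60))/2, i.e. m ~= -0.127 or m ~= -7.873.

m = -7.873 or m = -5 or m = -0.127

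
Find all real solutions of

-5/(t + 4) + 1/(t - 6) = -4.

t = -2.7131 or t = 5.7131

Multiply both sides by (t + 4)(t - 6):
-5(t - 6) + (t + 4) = -4(t + 4)(t - 6).
Expand and collect terms: -4t² + 12t + 62 = 0.
By the quadratic formula, t = (-12 ± √1136) / -8, so t ≈ -2.7131 or t ≈ 5.7131.
Neither value makes a denominator zero (t ≠ -4, t ≠ 6), so both are valid.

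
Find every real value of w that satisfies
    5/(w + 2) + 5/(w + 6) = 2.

Multiply both sides by (w + 2)(w + 6):
5(w + 6) + 5(w + 2) = 2(w + 2)(w + 6).
Expand and collect terms: 2w² + 6w - 16 = 0.
By the quadratic formula, w = (-6 ± √164) / 4, so w ≈ 1.7016 or w ≈ -4.7016.
Neither value makes a denominator zero (w ≠ -2, w ≠ -6), so both are valid.

w = -4.7016 or w = 1.7016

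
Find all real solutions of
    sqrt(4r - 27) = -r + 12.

r = 9

Square both sides: 4r - 27 = (-r + 12)^2.
Expand and rearrange: r^2 - 28r + 171 = 0.
Solving gives r = 19 or r = 9.
Check each candidate in the original equation:
  r = 19: sqrt(49) = 7, while -r + 12 = -7 — extraneous.
  r = 9: sqrt(9) = 3, while -r + 12 = 3 — valid.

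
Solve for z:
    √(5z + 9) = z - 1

Square both sides: 5z + 9 = (z - 1)².
Expand and rearrange: z² - 7z - 8 = 0.
Solving gives z = 8 or z = -1.
Check each candidate in the original equation:
  z = 8: √(49) = 7, while z - 1 = 7 — valid.
  z = -1: √(4) = 2, while z - 1 = -2 — extraneous.

z = 8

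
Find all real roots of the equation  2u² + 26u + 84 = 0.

Factor: 2(u + 6)(u + 7) = 0.
So u = -6 or u = -7.

u = -7 or u = -6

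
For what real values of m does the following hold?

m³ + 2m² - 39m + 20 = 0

Possible rational roots are divisors of 20. Testing m = 5 gives 0, so (m - 5) is a factor.
Divide: m³ + 2m² - 39m + 20 = (m - 5)(m² + 7m - 4).
Apply the quadratic formula to m² + 7m - 4 = 0: m = (-7 ± √65)/2, i.e. m ≈ 0.5311 or m ≈ -7.5311.

m = -7.5311 or m = 0.5311 or m = 5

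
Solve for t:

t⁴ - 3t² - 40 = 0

Let u = t². The equation becomes u² - 3u - 40 = 0.
Factor: (u + 5)(u - 8) = 0, so u = -5 or u = 8.
t² = -5 < 0 has no real solution.
t² = 8 gives t = ±2·√(2) ≈ ±2.8284.

t = -2.8284 or t = 2.8284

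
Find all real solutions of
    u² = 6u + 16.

Bring every term to one side: u² - 6u - 16 = 0.
Factor: (u - 8)(u + 2) = 0.
So u = 8 or u = -2.

u = -2 or u = 8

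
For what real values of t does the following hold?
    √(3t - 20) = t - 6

Square both sides: 3t - 20 = (t - 6)².
Expand and rearrange: t² - 15t + 56 = 0.
Solving gives t = 8 or t = 7.
Check each candidate in the original equation:
  t = 8: √(4) = 2, while t - 6 = 2 — valid.
  t = 7: √(1) = 1, while t - 6 = 1 — valid.

t = 7 or t = 8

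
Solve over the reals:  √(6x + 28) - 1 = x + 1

x = 6

Isolate the radical: √(6x + 28) = x + 2.
Square both sides: 6x + 28 = (x + 2)².
Expand and rearrange: x² - 2x - 24 = 0.
Solving gives x = 6 or x = -4.
Check each candidate in the original equation:
  x = 6: √(64) = 8, while x + 2 = 8 — valid.
  x = -4: √(4) = 2, while x + 2 = -2 — extraneous.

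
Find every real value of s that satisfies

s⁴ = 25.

Let u = s². The equation becomes u² - 25 = 0.
Factor: (u - 5)(u + 5) = 0, so u = 5 or u = -5.
s² = 5 gives s = ±√(5) ≈ ±2.2361.
s² = -5 < 0 has no real solution.

s = -2.2361 or s = 2.2361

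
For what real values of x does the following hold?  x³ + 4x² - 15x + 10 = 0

Possible rational roots are divisors of 10. Testing x = 1 gives 0, so (x - 1) is a factor.
Divide: x³ + 4x² - 15x + 10 = (x - 1)(x² + 5x - 10).
Apply the quadratic formula to x² + 5x - 10 = 0: x = (-5 ± √65)/2, i.e. x ≈ 1.5311 or x ≈ -6.5311.

x = -6.5311 or x = 1 or x = 1.5311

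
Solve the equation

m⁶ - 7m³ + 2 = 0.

m = 0.6683 or m = 1.8854

Let u = m³. The equation becomes u² - 7u + 2 = 0.
By the quadratic formula, u = √(41)/2 + 7/2 or u = 7/2 - √(41)/2.
m³ = √(41)/2 + 7/2 gives m = ∛(√(41)/2 + 7/2) ≈ 1.8854.
m³ = 7/2 - √(41)/2 gives m = ∛(7/2 - √(41)/2) ≈ 0.6683.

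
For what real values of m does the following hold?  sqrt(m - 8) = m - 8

m = 8 or m = 9

Square both sides: m - 8 = (m - 8)^2.
Expand and rearrange: m^2 - 17m + 72 = 0.
Solving gives m = 9 or m = 8.
Check each candidate in the original equation:
  m = 9: sqrt(1) = 1, while m - 8 = 1 — valid.
  m = 8: sqrt(0) = 0, while m - 8 = 0 — valid.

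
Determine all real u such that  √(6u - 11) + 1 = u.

u = 2 or u = 6

Isolate the radical: √(6u - 11) = u - 1.
Square both sides: 6u - 11 = (u - 1)².
Expand and rearrange: u² - 8u + 12 = 0.
Solving gives u = 6 or u = 2.
Check each candidate in the original equation:
  u = 6: √(25) = 5, while u - 1 = 5 — valid.
  u = 2: √(1) = 1, while u - 1 = 1 — valid.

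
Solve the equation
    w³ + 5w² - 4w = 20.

Rearrange: w³ + 5w² - 4w - 20 = 0.
Possible rational roots are divisors of -20. Testing w = -5 gives 0, so (w + 5) is a factor.
Divide: w³ + 5w² - 4w - 20 = (w + 5)(w² - 4).
Factor the quadratic: w = 2 or w = -2.

w = -5 or w = -2 or w = 2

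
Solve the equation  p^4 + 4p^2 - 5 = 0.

p = -1 or p = 1

Let u = p^2. The equation becomes u^2 + 4u - 5 = 0.
Factor: (u - 1)(u + 5) = 0, so u = 1 or u = -5.
p^2 = 1 gives p = +/-1.
p^2 = -5 < 0 has no real solution.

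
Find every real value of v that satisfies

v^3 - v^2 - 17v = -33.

Rearrange: v^3 - v^2 - 17v + 33 = 0.
Possible rational roots are divisors of 33. Testing v = 3 gives 0, so (v - 3) is a factor.
Divide: v^3 - v^2 - 17v + 33 = (v - 3)(v^2 + 2v - 11).
Apply the quadratic formula to v^2 + 2v - 11 = 0: v = (-2 +/- sqrt(48))/2, i.e. v ~= 2.4641 or v ~= -4.4641.

v = -4.4641 or v = 2.4641 or v = 3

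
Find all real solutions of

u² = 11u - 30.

Bring every term to one side: u² - 11u + 30 = 0.
Factor: (u - 6)(u - 5) = 0.
So u = 6 or u = 5.

u = 5 or u = 6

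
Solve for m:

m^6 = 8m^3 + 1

m = -0.4975 or m = 2.0102

Let u = m^3. The equation becomes u^2 - 8u - 1 = 0.
By the quadratic formula, u = 4 + sqrt(17) or u = 4 - sqrt(17).
m^3 = 4 + sqrt(17) gives m = (4 + sqrt(17))^(1/3) ~= 2.0102.
m^3 = 4 - sqrt(17) gives m = -(-4 + sqrt(17))^(1/3) ~= -0.4975.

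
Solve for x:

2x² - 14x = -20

x = 2 or x = 5

Bring every term to one side: 2x² - 14x + 20 = 0.
Factor: 2(x - 2)(x - 5) = 0.
So x = 2 or x = 5.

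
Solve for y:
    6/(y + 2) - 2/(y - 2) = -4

Multiply both sides by (y + 2)(y - 2):
6(y - 2) - 2(y + 2) = -4(y + 2)(y - 2).
Expand and collect terms: -4y² - 4y + 32 = 0.
By the quadratic formula, y = (4 ± √528) / -8, so y ≈ -3.3723 or y ≈ 2.3723.
Neither value makes a denominator zero (y ≠ -2, y ≠ 2), so both are valid.

y = -3.3723 or y = 2.3723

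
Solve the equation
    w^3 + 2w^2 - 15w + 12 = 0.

w = -5.2749 or w = 1 or w = 2.2749

Possible rational roots are divisors of 12. Testing w = 1 gives 0, so (w - 1) is a factor.
Divide: w^3 + 2w^2 - 15w + 12 = (w - 1)(w^2 + 3w - 12).
Apply the quadratic formula to w^2 + 3w - 12 = 0: w = (-3 +/- sqrt(57))/2, i.e. w ~= 2.2749 or w ~= -5.2749.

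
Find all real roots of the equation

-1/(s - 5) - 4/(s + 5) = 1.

Multiply both sides by (s - 5)(s + 5):
-(s + 5) - 4(s - 5) = (s - 5)(s + 5).
Expand and collect terms: s² + 5s - 40 = 0.
By the quadratic formula, s = (-5 ± √185) / 2, so s ≈ 4.3007 or s ≈ -9.3007.
Neither value makes a denominator zero (s ≠ 5, s ≠ -5), so both are valid.

s = -9.3007 or s = 4.3007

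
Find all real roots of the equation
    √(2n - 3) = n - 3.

n = 6

Square both sides: 2n - 3 = (n - 3)².
Expand and rearrange: n² - 8n + 12 = 0.
Solving gives n = 6 or n = 2.
Check each candidate in the original equation:
  n = 6: √(9) = 3, while n - 3 = 3 — valid.
  n = 2: √(1) = 1, while n - 3 = -1 — extraneous.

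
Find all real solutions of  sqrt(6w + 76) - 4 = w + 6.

w = -2

Isolate the radical: sqrt(6w + 76) = w + 10.
Square both sides: 6w + 76 = (w + 10)^2.
Expand and rearrange: w^2 + 14w + 24 = 0.
Solving gives w = -2 or w = -12.
Check each candidate in the original equation:
  w = -2: sqrt(64) = 8, while w + 10 = 8 — valid.
  w = -12: sqrt(4) = 2, while w + 10 = -2 — extraneous.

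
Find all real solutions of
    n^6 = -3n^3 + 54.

n = -2.0801 or n = 1.8171

Let u = n^3. The equation becomes u^2 + 3u - 54 = 0.
Factor: (u + 9)(u - 6) = 0, so u = -9 or u = 6.
n^3 = -9 gives n = -(9)^(1/3) ~= -2.0801.
n^3 = 6 gives n = (6)^(1/3) ~= 1.8171.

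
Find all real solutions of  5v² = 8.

v = -1.2649 or v = 1.2649

Rearrange to standard form: 5v² - 8 = 0.
Discriminant: (0)² − 4·5·(-8) = 160.
Quadratic formula: v = (0 ± √160) / 10.
So v = 2·√(10)/5 ≈ 1.2649 or v = -2·√(10)/5 ≈ -1.2649.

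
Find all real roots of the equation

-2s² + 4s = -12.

s = -1.6458 or s = 3.6458

Rearrange to standard form: -2s² + 4s + 12 = 0.
Discriminant: (4)² − 4·(-2)·12 = 112.
Quadratic formula: s = (-4 ± √112) / (-4).
So s = 1 - √(7) ≈ -1.6458 or s = 1 + √(7) ≈ 3.6458.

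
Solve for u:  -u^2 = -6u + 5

Bring every term to one side: -u^2 + 6u - 5 = 0.
Factor: -1(u - 5)(u - 1) = 0.
So u = 5 or u = 1.

u = 1 or u = 5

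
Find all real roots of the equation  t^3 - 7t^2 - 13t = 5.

t = -1 or t = -0.5826 or t = 8.5826

Rearrange: t^3 - 7t^2 - 13t - 5 = 0.
Possible rational roots are divisors of -5. Testing t = -1 gives 0, so (t + 1) is a factor.
Divide: t^3 - 7t^2 - 13t - 5 = (t + 1)(t^2 - 8t - 5).
Apply the quadratic formula to t^2 - 8t - 5 = 0: t = (8 +/- sqrt(84))/2, i.e. t ~= 8.5826 or t ~= -0.5826.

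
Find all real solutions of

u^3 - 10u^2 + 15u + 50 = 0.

u = -1.5311 or u = 5 or u = 6.5311

Possible rational roots are divisors of 50. Testing u = 5 gives 0, so (u - 5) is a factor.
Divide: u^3 - 10u^2 + 15u + 50 = (u - 5)(u^2 - 5u - 10).
Apply the quadratic formula to u^2 - 5u - 10 = 0: u = (5 +/- sqrt(65))/2, i.e. u ~= 6.5311 or u ~= -1.5311.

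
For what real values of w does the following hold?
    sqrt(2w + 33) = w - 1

Square both sides: 2w + 33 = (w - 1)^2.
Expand and rearrange: w^2 - 4w - 32 = 0.
Solving gives w = 8 or w = -4.
Check each candidate in the original equation:
  w = 8: sqrt(49) = 7, while w - 1 = 7 — valid.
  w = -4: sqrt(25) = 5, while w - 1 = -5 — extraneous.

w = 8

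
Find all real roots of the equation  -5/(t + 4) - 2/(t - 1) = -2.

t = -2.1085 or t = 2.6085

Multiply both sides by (t + 4)(t - 1):
-5(t - 1) - 2(t + 4) = -2(t + 4)(t - 1).
Expand and collect terms: -2t^2 + t + 11 = 0.
By the quadratic formula, t = (-1 +/- sqrt(89)) / -4, so t ~= -2.1085 or t ~= 2.6085.
Neither value makes a denominator zero (t != -4, t != 1), so both are valid.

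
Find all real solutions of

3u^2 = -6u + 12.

Rearrange to standard form: 3u^2 + 6u - 12 = 0.
Discriminant: (6)^2 - 4*3*(-12) = 180.
Quadratic formula: u = (-6 +/- sqrt(180)) / 6.
So u = -1 + sqrt(5) ~= 1.2361 or u = -sqrt(5) - 1 ~= -3.2361.

u = -3.2361 or u = 1.2361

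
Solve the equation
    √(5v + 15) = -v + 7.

Square both sides: 5v + 15 = (-v + 7)².
Expand and rearrange: v² - 19v + 34 = 0.
Solving gives v = 17 or v = 2.
Check each candidate in the original equation:
  v = 17: √(100) = 10, while -v + 7 = -10 — extraneous.
  v = 2: √(25) = 5, while -v + 7 = 5 — valid.

v = 2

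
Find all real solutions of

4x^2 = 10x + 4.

Rearrange to standard form: 4x^2 - 10x - 4 = 0.
Discriminant: (-10)^2 - 4*4*(-4) = 164.
Quadratic formula: x = (10 +/- sqrt(164)) / 8.
So x = 5/4 + sqrt(41)/4 ~= 2.8508 or x = 5/4 - sqrt(41)/4 ~= -0.3508.

x = -0.3508 or x = 2.8508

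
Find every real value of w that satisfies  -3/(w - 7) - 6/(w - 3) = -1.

w = 5.228 or w = 13.772

Multiply both sides by (w - 7)(w - 3):
-3(w - 3) - 6(w - 7) = -(w - 7)(w - 3).
Expand and collect terms: -w² + 19w - 72 = 0.
By the quadratic formula, w = (-19 ± √73) / -2, so w ≈ 5.228 or w ≈ 13.772.
Neither value makes a denominator zero (w ≠ 7, w ≠ 3), so both are valid.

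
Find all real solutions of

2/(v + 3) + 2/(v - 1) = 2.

Multiply both sides by (v + 3)(v - 1):
2(v - 1) + 2(v + 3) = 2(v + 3)(v - 1).
Expand and collect terms: 2v² - 10 = 0.
By the quadratic formula, v = (0 ± √80) / 4, so v ≈ 2.2361 or v ≈ -2.2361.
Neither value makes a denominator zero (v ≠ -3, v ≠ 1), so both are valid.

v = -2.2361 or v = 2.2361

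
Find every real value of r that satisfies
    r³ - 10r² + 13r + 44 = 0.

r = -1.4721 or r = 4 or r = 7.4721

Possible rational roots are divisors of 44. Testing r = 4 gives 0, so (r - 4) is a factor.
Divide: r³ - 10r² + 13r + 44 = (r - 4)(r² - 6r - 11).
Apply the quadratic formula to r² - 6r - 11 = 0: r = (6 ± √80)/2, i.e. r ≈ 7.4721 or r ≈ -1.4721.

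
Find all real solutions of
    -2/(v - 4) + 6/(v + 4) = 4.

v = -2.3723 or v = 3.3723

Multiply both sides by (v - 4)(v + 4):
-2(v + 4) + 6(v - 4) = 4(v - 4)(v + 4).
Expand and collect terms: 4v² - 4v - 32 = 0.
By the quadratic formula, v = (4 ± √528) / 8, so v ≈ 3.3723 or v ≈ -2.3723.
Neither value makes a denominator zero (v ≠ 4, v ≠ -4), so both are valid.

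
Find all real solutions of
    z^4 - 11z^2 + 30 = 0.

Let u = z^2. The equation becomes u^2 - 11u + 30 = 0.
Factor: (u - 5)(u - 6) = 0, so u = 5 or u = 6.
z^2 = 5 gives z = +/-sqrt(5) ~= +/-2.2361.
z^2 = 6 gives z = +/-sqrt(6) ~= +/-2.4495.

z = -2.4495 or z = -2.2361 or z = 2.2361 or z = 2.4495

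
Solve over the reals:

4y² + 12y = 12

y = -3.7913 or y = 0.7913

Rearrange to standard form: 4y² + 12y - 12 = 0.
Discriminant: (12)² − 4·4·(-12) = 336.
Quadratic formula: y = (-12 ± √336) / 8.
So y = -3/2 + √(21)/2 ≈ 0.7913 or y = -√(21)/2 - 3/2 ≈ -3.7913.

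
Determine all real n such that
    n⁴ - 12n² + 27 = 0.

Let u = n². The equation becomes u² - 12u + 27 = 0.
Factor: (u - 3)(u - 9) = 0, so u = 3 or u = 9.
n² = 3 gives n = ±√(3) ≈ ±1.7321.
n² = 9 gives n = ±3.

n = -3 or n = -1.7321 or n = 1.7321 or n = 3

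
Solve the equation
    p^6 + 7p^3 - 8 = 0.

p = -2 or p = 1

Let u = p^3. The equation becomes u^2 + 7u - 8 = 0.
Factor: (u - 1)(u + 8) = 0, so u = 1 or u = -8.
p^3 = 1 gives p = 1.
p^3 = -8 gives p = -2.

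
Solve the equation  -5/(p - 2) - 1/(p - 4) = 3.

Multiply both sides by (p - 2)(p - 4):
-5(p - 4) - (p - 2) = 3(p - 2)(p - 4).
Expand and collect terms: 3p^2 - 12p + 2 = 0.
By the quadratic formula, p = (12 +/- sqrt(120)) / 6, so p ~= 3.8257 or p ~= 0.1743.
Neither value makes a denominator zero (p != 2, p != 4), so both are valid.

p = 0.1743 or p = 3.8257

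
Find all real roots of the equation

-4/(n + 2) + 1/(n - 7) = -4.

Multiply both sides by (n + 2)(n - 7):
-4(n - 7) + (n + 2) = -4(n + 2)(n - 7).
Expand and collect terms: -4n^2 + 23n + 26 = 0.
By the quadratic formula, n = (-23 +/- sqrt(945)) / -8, so n ~= -0.9676 or n ~= 6.7176.
Neither value makes a denominator zero (n != -2, n != 7), so both are valid.

n = -0.9676 or n = 6.7176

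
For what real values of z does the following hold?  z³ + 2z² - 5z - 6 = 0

z = -3 or z = -1 or z = 2

Possible rational roots are divisors of -6. Testing z = -1 gives 0, so (z + 1) is a factor.
Divide: z³ + 2z² - 5z - 6 = (z + 1)(z² + z - 6).
Factor the quadratic: z = 2 or z = -3.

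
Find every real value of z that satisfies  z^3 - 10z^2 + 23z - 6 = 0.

z = 0.2984 or z = 3 or z = 6.7016

Possible rational roots are divisors of -6. Testing z = 3 gives 0, so (z - 3) is a factor.
Divide: z^3 - 10z^2 + 23z - 6 = (z - 3)(z^2 - 7z + 2).
Apply the quadratic formula to z^2 - 7z + 2 = 0: z = (7 +/- sqrt(41))/2, i.e. z ~= 6.7016 or z ~= 0.2984.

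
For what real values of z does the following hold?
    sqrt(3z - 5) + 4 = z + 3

Isolate the radical: sqrt(3z - 5) = z - 1.
Square both sides: 3z - 5 = (z - 1)^2.
Expand and rearrange: z^2 - 5z + 6 = 0.
Solving gives z = 3 or z = 2.
Check each candidate in the original equation:
  z = 3: sqrt(4) = 2, while z - 1 = 2 — valid.
  z = 2: sqrt(1) = 1, while z - 1 = 1 — valid.

z = 2 or z = 3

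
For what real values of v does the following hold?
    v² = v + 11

Rearrange to standard form: v² - v - 11 = 0.
Discriminant: (-1)² − 4·1·(-11) = 45.
Quadratic formula: v = (1 ± √45) / 2.
So v = 1/2 + 3·√(5)/2 ≈ 3.8541 or v = 1/2 - 3·√(5)/2 ≈ -2.8541.

v = -2.8541 or v = 3.8541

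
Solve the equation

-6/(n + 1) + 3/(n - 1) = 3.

n = -2.5616 or n = 1.5616

Multiply both sides by (n + 1)(n - 1):
-6(n - 1) + 3(n + 1) = 3(n + 1)(n - 1).
Expand and collect terms: 3n^2 + 3n - 12 = 0.
By the quadratic formula, n = (-3 +/- sqrt(153)) / 6, so n ~= 1.5616 or n ~= -2.5616.
Neither value makes a denominator zero (n != -1, n != 1), so both are valid.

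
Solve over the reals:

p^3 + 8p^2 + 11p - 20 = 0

p = -5 or p = -4 or p = 1

Possible rational roots are divisors of -20. Testing p = -4 gives 0, so (p + 4) is a factor.
Divide: p^3 + 8p^2 + 11p - 20 = (p + 4)(p^2 + 4p - 5).
Factor the quadratic: p = 1 or p = -5.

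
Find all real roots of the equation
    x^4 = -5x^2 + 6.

Let u = x^2. The equation becomes u^2 + 5u - 6 = 0.
Factor: (u + 6)(u - 1) = 0, so u = -6 or u = 1.
x^2 = -6 < 0 has no real solution.
x^2 = 1 gives x = +/-1.

x = -1 or x = 1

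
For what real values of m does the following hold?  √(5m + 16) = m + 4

m = -3 or m = 0

Square both sides: 5m + 16 = (m + 4)².
Expand and rearrange: m² + 3m = 0.
Solving gives m = 0 or m = -3.
Check each candidate in the original equation:
  m = 0: √(16) = 4, while m + 4 = 4 — valid.
  m = -3: √(1) = 1, while m + 4 = 1 — valid.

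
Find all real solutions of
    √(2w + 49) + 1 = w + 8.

Isolate the radical: √(2w + 49) = w + 7.
Square both sides: 2w + 49 = (w + 7)².
Expand and rearrange: w² + 12w = 0.
Solving gives w = 0 or w = -12.
Check each candidate in the original equation:
  w = 0: √(49) = 7, while w + 7 = 7 — valid.
  w = -12: √(25) = 5, while w + 7 = -5 — extraneous.

w = 0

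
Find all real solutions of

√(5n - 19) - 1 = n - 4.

n = 4 or n = 7

Isolate the radical: √(5n - 19) = n - 3.
Square both sides: 5n - 19 = (n - 3)².
Expand and rearrange: n² - 11n + 28 = 0.
Solving gives n = 7 or n = 4.
Check each candidate in the original equation:
  n = 7: √(16) = 4, while n - 3 = 4 — valid.
  n = 4: √(1) = 1, while n - 3 = 1 — valid.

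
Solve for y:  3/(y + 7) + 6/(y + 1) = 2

Multiply both sides by (y + 7)(y + 1):
3(y + 1) + 6(y + 7) = 2(y + 7)(y + 1).
Expand and collect terms: 2y² + 7y - 31 = 0.
By the quadratic formula, y = (-7 ± √297) / 4, so y ≈ 2.5584 or y ≈ -6.0584.
Neither value makes a denominator zero (y ≠ -7, y ≠ -1), so both are valid.

y = -6.0584 or y = 2.5584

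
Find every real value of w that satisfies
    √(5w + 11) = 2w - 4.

Square both sides: 5w + 11 = (2w - 4)².
Expand and rearrange: 4w² - 21w + 5 = 0.
Solving gives w = 5 or w = 0.25.
Check each candidate in the original equation:
  w = 5: √(36) = 6, while 2w - 4 = 6 — valid.
  w = 0.25: √(12.25) = 3.5, while 2w - 4 = -3.5 — extraneous.

w = 5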